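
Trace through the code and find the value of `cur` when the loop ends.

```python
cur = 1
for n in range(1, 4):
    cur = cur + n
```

Let's trace through this code step by step.

Initialize: cur = 1
Entering loop: for n in range(1, 4):
After iteration 1: n = 1, cur = 2
After iteration 2: n = 2, cur = 4
After iteration 3: n = 3, cur = 7
Loop ends.

Final answer: 7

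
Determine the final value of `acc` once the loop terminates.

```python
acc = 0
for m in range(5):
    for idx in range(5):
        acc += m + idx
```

Let's trace through this code step by step.

Initialize: acc = 0
Entering loop: for m in range(5):
After iteration 1: m = 0, acc = 10
After iteration 2: m = 1, acc = 25
After iteration 3: m = 2, acc = 45
After iteration 4: m = 3, acc = 70
After iteration 5: m = 4, acc = 100
Loop ends.

Final answer: 100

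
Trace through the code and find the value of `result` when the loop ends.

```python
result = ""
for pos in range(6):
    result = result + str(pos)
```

Let's trace through this code step by step.

Initialize: result = ''
Entering loop: for pos in range(6):
After iteration 1: pos = 0, result = '0'
After iteration 2: pos = 1, result = '01'
After iteration 3: pos = 2, result = '012'
After iteration 4: pos = 3, result = '0123'
After iteration 5: pos = 4, result = '01234'
After iteration 6: pos = 5, result = '012345'
Loop ends.

Final answer: '012345'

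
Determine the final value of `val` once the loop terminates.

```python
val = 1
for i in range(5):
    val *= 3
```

Let's trace through this code step by step.

Initialize: val = 1
Entering loop: for i in range(5):
After iteration 1: i = 0, val = 3
After iteration 2: i = 1, val = 9
After iteration 3: i = 2, val = 27
After iteration 4: i = 3, val = 81
After iteration 5: i = 4, val = 243
Loop ends.

Final answer: 243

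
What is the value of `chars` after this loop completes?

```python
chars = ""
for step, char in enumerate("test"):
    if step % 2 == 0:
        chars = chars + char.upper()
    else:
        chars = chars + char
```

Let's trace through this code step by step.

Initialize: chars = ''
Entering loop: for step, char in enumerate("test"):
After iteration 1: step = 0, char = 't', chars = 'T'
After iteration 2: step = 1, char = 'e', chars = 'Te'
After iteration 3: step = 2, char = 's', chars = 'TeS'
After iteration 4: step = 3, char = 't', chars = 'TeSt'
Loop ends.

Final answer: 'TeSt'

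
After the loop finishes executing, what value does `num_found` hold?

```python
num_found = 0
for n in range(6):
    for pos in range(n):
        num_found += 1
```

Let's trace through this code step by step.

Initialize: num_found = 0
Entering loop: for n in range(6):
After iteration 1: n = 0, num_found = 0
After iteration 2: n = 1, num_found = 1, pos = 0
After iteration 3: n = 2, num_found = 3, pos = 1
After iteration 4: n = 3, num_found = 6, pos = 2
After iteration 5: n = 4, num_found = 10, pos = 3
After iteration 6: n = 5, num_found = 15, pos = 4
Loop ends.

Final answer: 15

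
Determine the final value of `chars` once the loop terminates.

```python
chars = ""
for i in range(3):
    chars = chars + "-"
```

Let's trace through this code step by step.

Initialize: chars = ''
Entering loop: for i in range(3):
After iteration 1: i = 0, chars = '-'
After iteration 2: i = 1, chars = '--'
After iteration 3: i = 2, chars = '---'
Loop ends.

Final answer: '---'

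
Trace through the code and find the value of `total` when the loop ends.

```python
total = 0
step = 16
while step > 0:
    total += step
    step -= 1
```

Let's trace through this code step by step.

Initialize: total = 0
Initialize: step = 16
Entering loop: while step > 0:
After iteration 1: total = 16, step = 15
After iteration 2: total = 31, step = 14
After iteration 3: total = 45, step = 13
After iteration 4: total = 58, step = 12
After iteration 5: total = 70, step = 11
After iteration 6: total = 81, step = 10
After iteration 7: total = 91, step = 9
After iteration 8: total = 100, step = 8
After iteration 9: total = 108, step = 7
After iteration 10: total = 115, step = 6
After iteration 11: total = 121, step = 5
After iteration 12: total = 126, step = 4
After iteration 13: total = 130, step = 3
After iteration 14: total = 133, step = 2
After iteration 15: total = 135, step = 1
After iteration 16: total = 136, step = 0
Loop ends.

Final answer: 136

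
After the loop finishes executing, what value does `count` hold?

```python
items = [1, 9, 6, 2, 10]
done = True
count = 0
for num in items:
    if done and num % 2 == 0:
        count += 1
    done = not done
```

Let's trace through this code step by step.

Initialize: items = [1, 9, 6, 2, 10]
Initialize: done = True
Initialize: count = 0
Entering loop: for num in items:
After iteration 1: num = 1, done = False, count = 0
After iteration 2: num = 9, done = True, count = 0
After iteration 3: num = 6, done = False, count = 1
After iteration 4: num = 2, done = True, count = 1
After iteration 5: num = 10, done = False, count = 2
Loop ends.

Final answer: 2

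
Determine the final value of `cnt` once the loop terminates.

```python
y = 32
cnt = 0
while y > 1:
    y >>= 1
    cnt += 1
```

Let's trace through this code step by step.

Initialize: y = 32
Initialize: cnt = 0
Entering loop: while y > 1:
After iteration 1: y = 16, cnt = 1
After iteration 2: y = 8, cnt = 2
After iteration 3: y = 4, cnt = 3
After iteration 4: y = 2, cnt = 4
After iteration 5: y = 1, cnt = 5
Loop ends.

Final answer: 5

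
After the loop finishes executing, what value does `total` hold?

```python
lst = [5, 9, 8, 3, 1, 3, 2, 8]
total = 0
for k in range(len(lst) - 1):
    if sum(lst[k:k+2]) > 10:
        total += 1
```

Let's trace through this code step by step.

Initialize: lst = [5, 9, 8, 3, 1, 3, 2, 8]
Initialize: total = 0
Entering loop: for k in range(len(lst) - 1):
After iteration 1: k = 0, total = 1
After iteration 2: k = 1, total = 2
After iteration 3: k = 2, total = 3
After iteration 4: k = 3, total = 3
After iteration 5: k = 4, total = 3
After iteration 6: k = 5, total = 3
After iteration 7: k = 6, total = 3
Loop ends.

Final answer: 3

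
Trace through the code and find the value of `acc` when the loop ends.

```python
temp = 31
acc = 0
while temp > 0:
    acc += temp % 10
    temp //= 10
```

Let's trace through this code step by step.

Initialize: temp = 31
Initialize: acc = 0
Entering loop: while temp > 0:
After iteration 1: temp = 3, acc = 1
After iteration 2: temp = 0, acc = 4
Loop ends.

Final answer: 4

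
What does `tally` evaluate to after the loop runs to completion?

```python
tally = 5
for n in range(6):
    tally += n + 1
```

Let's trace through this code step by step.

Initialize: tally = 5
Entering loop: for n in range(6):
After iteration 1: n = 0, tally = 6
After iteration 2: n = 1, tally = 8
After iteration 3: n = 2, tally = 11
After iteration 4: n = 3, tally = 15
After iteration 5: n = 4, tally = 20
After iteration 6: n = 5, tally = 26
Loop ends.

Final answer: 26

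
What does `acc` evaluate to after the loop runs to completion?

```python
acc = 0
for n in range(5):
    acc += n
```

Let's trace through this code step by step.

Initialize: acc = 0
Entering loop: for n in range(5):
After iteration 1: n = 0, acc = 0
After iteration 2: n = 1, acc = 1
After iteration 3: n = 2, acc = 3
After iteration 4: n = 3, acc = 6
After iteration 5: n = 4, acc = 10
Loop ends.

Final answer: 10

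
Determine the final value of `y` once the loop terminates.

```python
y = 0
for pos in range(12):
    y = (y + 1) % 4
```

Let's trace through this code step by step.

Initialize: y = 0
Entering loop: for pos in range(12):
After iteration 1: pos = 0, y = 1
After iteration 2: pos = 1, y = 2
After iteration 3: pos = 2, y = 3
After iteration 4: pos = 3, y = 0
After iteration 5: pos = 4, y = 1
After iteration 6: pos = 5, y = 2
After iteration 7: pos = 6, y = 3
After iteration 8: pos = 7, y = 0
After iteration 9: pos = 8, y = 1
After iteration 10: pos = 9, y = 2
After iteration 11: pos = 10, y = 3
After iteration 12: pos = 11, y = 0
Loop ends.

Final answer: 0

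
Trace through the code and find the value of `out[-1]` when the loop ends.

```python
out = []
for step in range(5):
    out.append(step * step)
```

Let's trace through this code step by step.

Initialize: out = []
Entering loop: for step in range(5):
After iteration 1: step = 0, out = [0]
After iteration 2: step = 1, out = [0, 1]
After iteration 3: step = 2, out = [0, 1, 4]
After iteration 4: step = 3, out = [0, 1, 4, 9]
After iteration 5: step = 4, out = [0, 1, 4, 9, 16]
Loop ends.
out[-1] = 16

Final answer: 16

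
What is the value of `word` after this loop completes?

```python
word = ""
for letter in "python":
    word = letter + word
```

Let's trace through this code step by step.

Initialize: word = ''
Entering loop: for letter in "python":
After iteration 1: letter = 'p', word = 'p'
After iteration 2: letter = 'y', word = 'yp'
After iteration 3: letter = 't', word = 'typ'
After iteration 4: letter = 'h', word = 'htyp'
After iteration 5: letter = 'o', word = 'ohtyp'
After iteration 6: letter = 'n', word = 'nohtyp'
Loop ends.

Final answer: 'nohtyp'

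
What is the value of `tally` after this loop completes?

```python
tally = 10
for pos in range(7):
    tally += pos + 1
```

Let's trace through this code step by step.

Initialize: tally = 10
Entering loop: for pos in range(7):
After iteration 1: pos = 0, tally = 11
After iteration 2: pos = 1, tally = 13
After iteration 3: pos = 2, tally = 16
After iteration 4: pos = 3, tally = 20
After iteration 5: pos = 4, tally = 25
After iteration 6: pos = 5, tally = 31
After iteration 7: pos = 6, tally = 38
Loop ends.

Final answer: 38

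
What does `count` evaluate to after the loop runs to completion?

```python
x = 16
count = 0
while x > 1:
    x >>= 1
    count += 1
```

Let's trace through this code step by step.

Initialize: x = 16
Initialize: count = 0
Entering loop: while x > 1:
After iteration 1: x = 8, count = 1
After iteration 2: x = 4, count = 2
After iteration 3: x = 2, count = 3
After iteration 4: x = 1, count = 4
Loop ends.

Final answer: 4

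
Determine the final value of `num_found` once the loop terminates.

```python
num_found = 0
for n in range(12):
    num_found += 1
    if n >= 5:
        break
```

Let's trace through this code step by step.

Initialize: num_found = 0
Entering loop: for n in range(12):
After iteration 1: n = 0, num_found = 1
After iteration 2: n = 1, num_found = 2
After iteration 3: n = 2, num_found = 3
After iteration 4: n = 3, num_found = 4
After iteration 5: n = 4, num_found = 5
After iteration 6: n = 5, num_found = 6
Loop ends.

Final answer: 6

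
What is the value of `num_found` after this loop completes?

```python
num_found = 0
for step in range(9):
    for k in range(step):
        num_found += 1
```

Let's trace through this code step by step.

Initialize: num_found = 0
Entering loop: for step in range(9):
After iteration 1: step = 0, num_found = 0
After iteration 2: step = 1, num_found = 1, k = 0
After iteration 3: step = 2, num_found = 3, k = 1
After iteration 4: step = 3, num_found = 6, k = 2
After iteration 5: step = 4, num_found = 10, k = 3
After iteration 6: step = 5, num_found = 15, k = 4
After iteration 7: step = 6, num_found = 21, k = 5
After iteration 8: step = 7, num_found = 28, k = 6
After iteration 9: step = 8, num_found = 36, k = 7
Loop ends.

Final answer: 36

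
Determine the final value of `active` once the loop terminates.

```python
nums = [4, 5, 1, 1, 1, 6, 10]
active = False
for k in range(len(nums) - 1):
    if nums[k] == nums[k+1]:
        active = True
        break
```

Let's trace through this code step by step.

Initialize: nums = [4, 5, 1, 1, 1, 6, 10]
Initialize: active = False
Entering loop: for k in range(len(nums) - 1):
After iteration 1: k = 0, active = False
After iteration 2: k = 1, active = False
After iteration 3: k = 2, active = True
Loop ends.

Final answer: True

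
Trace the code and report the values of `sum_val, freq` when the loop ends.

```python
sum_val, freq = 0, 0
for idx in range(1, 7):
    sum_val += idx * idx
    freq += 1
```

Let's trace through this code step by step.

Initialize: sum_val = 0
Initialize: freq = 0
Entering loop: for idx in range(1, 7):
After iteration 1: idx = 1, sum_val = 1, freq = 1
After iteration 2: idx = 2, sum_val = 5, freq = 2
After iteration 3: idx = 3, sum_val = 14, freq = 3
After iteration 4: idx = 4, sum_val = 30, freq = 4
After iteration 5: idx = 5, sum_val = 55, freq = 5
After iteration 6: idx = 6, sum_val = 91, freq = 6
Loop ends.

Final answer: 91, 6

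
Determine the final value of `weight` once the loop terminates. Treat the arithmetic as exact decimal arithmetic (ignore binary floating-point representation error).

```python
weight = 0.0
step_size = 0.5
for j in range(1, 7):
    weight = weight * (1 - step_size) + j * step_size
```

Let's trace through this code step by step.

Initialize: weight = 0.0
Initialize: step_size = 0.5
Entering loop: for j in range(1, 7):
After iteration 1: j = 1, weight = 0.5
After iteration 2: j = 2, weight = 1.25
After iteration 3: j = 3, weight = 2.125
After iteration 4: j = 4, weight = 3.0625
After iteration 5: j = 5, weight = 4.03125
After iteration 6: j = 6, weight = 5.015625
Loop ends.

Final answer: 5.015625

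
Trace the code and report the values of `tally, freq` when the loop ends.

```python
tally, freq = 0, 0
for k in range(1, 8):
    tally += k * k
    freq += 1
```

Let's trace through this code step by step.

Initialize: tally = 0
Initialize: freq = 0
Entering loop: for k in range(1, 8):
After iteration 1: k = 1, tally = 1, freq = 1
After iteration 2: k = 2, tally = 5, freq = 2
After iteration 3: k = 3, tally = 14, freq = 3
After iteration 4: k = 4, tally = 30, freq = 4
After iteration 5: k = 5, tally = 55, freq = 5
After iteration 6: k = 6, tally = 91, freq = 6
After iteration 7: k = 7, tally = 140, freq = 7
Loop ends.

Final answer: 140, 7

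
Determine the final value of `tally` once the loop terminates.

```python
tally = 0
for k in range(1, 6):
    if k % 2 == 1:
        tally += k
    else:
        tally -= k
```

Let's trace through this code step by step.

Initialize: tally = 0
Entering loop: for k in range(1, 6):
After iteration 1: k = 1, tally = 1
After iteration 2: k = 2, tally = -1
After iteration 3: k = 3, tally = 2
After iteration 4: k = 4, tally = -2
After iteration 5: k = 5, tally = 3
Loop ends.

Final answer: 3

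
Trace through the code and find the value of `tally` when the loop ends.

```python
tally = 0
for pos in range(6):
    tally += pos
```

Let's trace through this code step by step.

Initialize: tally = 0
Entering loop: for pos in range(6):
After iteration 1: pos = 0, tally = 0
After iteration 2: pos = 1, tally = 1
After iteration 3: pos = 2, tally = 3
After iteration 4: pos = 3, tally = 6
After iteration 5: pos = 4, tally = 10
After iteration 6: pos = 5, tally = 15
Loop ends.

Final answer: 15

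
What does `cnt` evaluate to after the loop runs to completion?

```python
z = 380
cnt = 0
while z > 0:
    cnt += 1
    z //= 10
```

Let's trace through this code step by step.

Initialize: z = 380
Initialize: cnt = 0
Entering loop: while z > 0:
After iteration 1: z = 38, cnt = 1
After iteration 2: z = 3, cnt = 2
After iteration 3: z = 0, cnt = 3
Loop ends.

Final answer: 3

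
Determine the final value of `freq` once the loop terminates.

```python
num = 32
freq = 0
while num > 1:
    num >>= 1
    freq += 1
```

Let's trace through this code step by step.

Initialize: num = 32
Initialize: freq = 0
Entering loop: while num > 1:
After iteration 1: num = 16, freq = 1
After iteration 2: num = 8, freq = 2
After iteration 3: num = 4, freq = 3
After iteration 4: num = 2, freq = 4
After iteration 5: num = 1, freq = 5
Loop ends.

Final answer: 5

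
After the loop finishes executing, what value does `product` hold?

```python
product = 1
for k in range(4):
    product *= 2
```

Let's trace through this code step by step.

Initialize: product = 1
Entering loop: for k in range(4):
After iteration 1: k = 0, product = 2
After iteration 2: k = 1, product = 4
After iteration 3: k = 2, product = 8
After iteration 4: k = 3, product = 16
Loop ends.

Final answer: 16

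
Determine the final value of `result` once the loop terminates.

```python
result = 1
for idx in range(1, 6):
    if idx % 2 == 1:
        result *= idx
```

Let's trace through this code step by step.

Initialize: result = 1
Entering loop: for idx in range(1, 6):
After iteration 1: idx = 1, result = 1
After iteration 2: idx = 2, result = 1
After iteration 3: idx = 3, result = 3
After iteration 4: idx = 4, result = 3
After iteration 5: idx = 5, result = 15
Loop ends.

Final answer: 15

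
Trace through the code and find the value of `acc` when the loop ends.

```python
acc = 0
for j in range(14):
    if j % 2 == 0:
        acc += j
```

Let's trace through this code step by step.

Initialize: acc = 0
Entering loop: for j in range(14):
After iteration 1: j = 0, acc = 0
After iteration 2: j = 1, acc = 0
After iteration 3: j = 2, acc = 2
After iteration 4: j = 3, acc = 2
After iteration 5: j = 4, acc = 6
After iteration 6: j = 5, acc = 6
After iteration 7: j = 6, acc = 12
After iteration 8: j = 7, acc = 12
After iteration 9: j = 8, acc = 20
After iteration 10: j = 9, acc = 20
After iteration 11: j = 10, acc = 30
After iteration 12: j = 11, acc = 30
After iteration 13: j = 12, acc = 42
After iteration 14: j = 13, acc = 42
Loop ends.

Final answer: 42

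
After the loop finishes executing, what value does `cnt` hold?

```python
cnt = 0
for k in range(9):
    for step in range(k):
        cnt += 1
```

Let's trace through this code step by step.

Initialize: cnt = 0
Entering loop: for k in range(9):
After iteration 1: k = 0, cnt = 0
After iteration 2: k = 1, cnt = 1, step = 0
After iteration 3: k = 2, cnt = 3, step = 1
After iteration 4: k = 3, cnt = 6, step = 2
After iteration 5: k = 4, cnt = 10, step = 3
After iteration 6: k = 5, cnt = 15, step = 4
After iteration 7: k = 6, cnt = 21, step = 5
After iteration 8: k = 7, cnt = 28, step = 6
After iteration 9: k = 8, cnt = 36, step = 7
Loop ends.

Final answer: 36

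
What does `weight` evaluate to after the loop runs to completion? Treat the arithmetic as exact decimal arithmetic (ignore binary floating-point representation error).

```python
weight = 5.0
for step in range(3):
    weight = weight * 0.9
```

Let's trace through this code step by step.

Initialize: weight = 5.0
Entering loop: for step in range(3):
After iteration 1: step = 0, weight = 4.5
After iteration 2: step = 1, weight = 4.05
After iteration 3: step = 2, weight = 3.645
Loop ends.

Final answer: 3.645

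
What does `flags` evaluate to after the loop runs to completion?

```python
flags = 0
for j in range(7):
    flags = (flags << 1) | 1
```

Let's trace through this code step by step.

Initialize: flags = 0
Entering loop: for j in range(7):
After iteration 1: j = 0, flags = 1
After iteration 2: j = 1, flags = 3
After iteration 3: j = 2, flags = 7
After iteration 4: j = 3, flags = 15
After iteration 5: j = 4, flags = 31
After iteration 6: j = 5, flags = 63
After iteration 7: j = 6, flags = 127
Loop ends.

Final answer: 127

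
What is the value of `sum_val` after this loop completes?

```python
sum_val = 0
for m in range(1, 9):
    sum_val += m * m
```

Let's trace through this code step by step.

Initialize: sum_val = 0
Entering loop: for m in range(1, 9):
After iteration 1: m = 1, sum_val = 1
After iteration 2: m = 2, sum_val = 5
After iteration 3: m = 3, sum_val = 14
After iteration 4: m = 4, sum_val = 30
After iteration 5: m = 5, sum_val = 55
After iteration 6: m = 6, sum_val = 91
After iteration 7: m = 7, sum_val = 140
After iteration 8: m = 8, sum_val = 204
Loop ends.

Final answer: 204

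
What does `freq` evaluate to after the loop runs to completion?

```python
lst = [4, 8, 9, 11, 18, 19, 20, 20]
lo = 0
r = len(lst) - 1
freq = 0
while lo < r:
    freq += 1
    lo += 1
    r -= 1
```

Let's trace through this code step by step.

Initialize: lst = [4, 8, 9, 11, 18, 19, 20, 20]
Initialize: lo = 0
Initialize: r = 7
Initialize: freq = 0
Entering loop: while lo < r:
After iteration 1: lo = 1, r = 6, freq = 1
After iteration 2: lo = 2, r = 5, freq = 2
After iteration 3: lo = 3, r = 4, freq = 3
After iteration 4: lo = 4, r = 3, freq = 4
Loop ends.

Final answer: 4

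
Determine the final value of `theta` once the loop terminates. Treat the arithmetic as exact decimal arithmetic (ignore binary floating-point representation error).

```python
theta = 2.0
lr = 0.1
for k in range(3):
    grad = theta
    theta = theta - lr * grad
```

Let's trace through this code step by step.

Initialize: theta = 2.0
Initialize: lr = 0.1
Entering loop: for k in range(3):
After iteration 1: k = 0, theta = 1.8, grad = 2.0
After iteration 2: k = 1, theta = 1.62, grad = 1.8
After iteration 3: k = 2, theta = 1.458, grad = 1.62
Loop ends.

Final answer: 1.458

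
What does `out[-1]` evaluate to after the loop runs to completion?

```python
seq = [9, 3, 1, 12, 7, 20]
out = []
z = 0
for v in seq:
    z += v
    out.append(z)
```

Let's trace through this code step by step.

Initialize: seq = [9, 3, 1, 12, 7, 20]
Initialize: out = []
Initialize: z = 0
Entering loop: for v in seq:
After iteration 1: v = 9, out = [9], z = 9
After iteration 2: v = 3, out = [9, 12], z = 12
After iteration 3: v = 1, out = [9, 12, 13], z = 13
After iteration 4: v = 12, out = [9, 12, 13, 25], z = 25
After iteration 5: v = 7, out = [9, 12, 13, 25, 32], z = 32
After iteration 6: v = 20, out = [9, 12, 13, 25, 32, 52], z = 52
Loop ends.
out[-1] = 52

Final answer: 52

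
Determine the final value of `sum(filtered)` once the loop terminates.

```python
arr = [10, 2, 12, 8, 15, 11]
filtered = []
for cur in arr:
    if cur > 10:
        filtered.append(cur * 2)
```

Let's trace through this code step by step.

Initialize: arr = [10, 2, 12, 8, 15, 11]
Initialize: filtered = []
Entering loop: for cur in arr:
After iteration 1: cur = 10, filtered = []
After iteration 2: cur = 2, filtered = []
After iteration 3: cur = 12, filtered = [24]
After iteration 4: cur = 8, filtered = [24]
After iteration 5: cur = 15, filtered = [24, 30]
After iteration 6: cur = 11, filtered = [24, 30, 22]
Loop ends.
sum(filtered) = 76

Final answer: 76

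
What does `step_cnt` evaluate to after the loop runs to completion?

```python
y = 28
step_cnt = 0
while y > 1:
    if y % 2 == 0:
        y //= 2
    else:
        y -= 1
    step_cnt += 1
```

Let's trace through this code step by step.

Initialize: y = 28
Initialize: step_cnt = 0
Entering loop: while y > 1:
After iteration 1: y = 14, step_cnt = 1
After iteration 2: y = 7, step_cnt = 2
After iteration 3: y = 6, step_cnt = 3
After iteration 4: y = 3, step_cnt = 4
After iteration 5: y = 2, step_cnt = 5
After iteration 6: y = 1, step_cnt = 6
Loop ends.

Final answer: 6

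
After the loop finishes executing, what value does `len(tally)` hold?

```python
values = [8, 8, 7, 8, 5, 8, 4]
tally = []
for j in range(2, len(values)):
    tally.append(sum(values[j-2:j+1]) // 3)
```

Let's trace through this code step by step.

Initialize: values = [8, 8, 7, 8, 5, 8, 4]
Initialize: tally = []
Entering loop: for j in range(2, len(values)):
After iteration 1: j = 2, tally = [7]
After iteration 2: j = 3, tally = [7, 7]
After iteration 3: j = 4, tally = [7, 7, 6]
After iteration 4: j = 5, tally = [7, 7, 6, 7]
After iteration 5: j = 6, tally = [7, 7, 6, 7, 5]
Loop ends.
len(tally) = 5

Final answer: 5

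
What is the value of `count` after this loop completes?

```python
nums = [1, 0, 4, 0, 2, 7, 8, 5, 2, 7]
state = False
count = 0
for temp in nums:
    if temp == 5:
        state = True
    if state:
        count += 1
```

Let's trace through this code step by step.

Initialize: nums = [1, 0, 4, 0, 2, 7, 8, 5, 2, 7]
Initialize: state = False
Initialize: count = 0
Entering loop: for temp in nums:
After iteration 1: temp = 1, state = False, count = 0
After iteration 2: temp = 0, state = False, count = 0
After iteration 3: temp = 4, state = False, count = 0
After iteration 4: temp = 0, state = False, count = 0
After iteration 5: temp = 2, state = False, count = 0
After iteration 6: temp = 7, state = False, count = 0
After iteration 7: temp = 8, state = False, count = 0
After iteration 8: temp = 5, state = True, count = 1
After iteration 9: temp = 2, state = True, count = 2
After iteration 10: temp = 7, state = True, count = 3
Loop ends.

Final answer: 3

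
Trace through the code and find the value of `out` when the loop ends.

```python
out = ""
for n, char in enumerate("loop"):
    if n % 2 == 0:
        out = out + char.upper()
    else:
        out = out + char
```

Let's trace through this code step by step.

Initialize: out = ''
Entering loop: for n, char in enumerate("loop"):
After iteration 1: n = 0, char = 'l', out = 'L'
After iteration 2: n = 1, char = 'o', out = 'Lo'
After iteration 3: n = 2, char = 'o', out = 'LoO'
After iteration 4: n = 3, char = 'p', out = 'LoOp'
Loop ends.

Final answer: 'LoOp'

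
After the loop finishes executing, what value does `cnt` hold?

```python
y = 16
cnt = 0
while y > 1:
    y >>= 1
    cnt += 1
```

Let's trace through this code step by step.

Initialize: y = 16
Initialize: cnt = 0
Entering loop: while y > 1:
After iteration 1: y = 8, cnt = 1
After iteration 2: y = 4, cnt = 2
After iteration 3: y = 2, cnt = 3
After iteration 4: y = 1, cnt = 4
Loop ends.

Final answer: 4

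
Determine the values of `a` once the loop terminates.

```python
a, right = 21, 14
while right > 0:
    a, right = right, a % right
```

Let's trace through this code step by step.

Initialize: a = 21
Initialize: right = 14
Entering loop: while right > 0:
After iteration 1: a = 14, right = 7
After iteration 2: a = 7, right = 0
Loop ends.

Final answer: 7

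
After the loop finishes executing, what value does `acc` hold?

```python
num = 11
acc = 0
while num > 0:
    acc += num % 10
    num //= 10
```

Let's trace through this code step by step.

Initialize: num = 11
Initialize: acc = 0
Entering loop: while num > 0:
After iteration 1: num = 1, acc = 1
After iteration 2: num = 0, acc = 2
Loop ends.

Final answer: 2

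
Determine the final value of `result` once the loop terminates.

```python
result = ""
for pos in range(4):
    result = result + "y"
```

Let's trace through this code step by step.

Initialize: result = ''
Entering loop: for pos in range(4):
After iteration 1: pos = 0, result = 'y'
After iteration 2: pos = 1, result = 'yy'
After iteration 3: pos = 2, result = 'yyy'
After iteration 4: pos = 3, result = 'yyyy'
Loop ends.

Final answer: 'yyyy'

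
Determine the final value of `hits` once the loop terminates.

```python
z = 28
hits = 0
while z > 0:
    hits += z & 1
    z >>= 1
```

Let's trace through this code step by step.

Initialize: z = 28
Initialize: hits = 0
Entering loop: while z > 0:
After iteration 1: z = 14, hits = 0
After iteration 2: z = 7, hits = 0
After iteration 3: z = 3, hits = 1
After iteration 4: z = 1, hits = 2
After iteration 5: z = 0, hits = 3
Loop ends.

Final answer: 3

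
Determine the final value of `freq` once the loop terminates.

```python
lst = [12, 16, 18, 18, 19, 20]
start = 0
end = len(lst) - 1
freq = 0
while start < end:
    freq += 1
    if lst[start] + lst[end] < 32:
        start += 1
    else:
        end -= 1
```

Let's trace through this code step by step.

Initialize: lst = [12, 16, 18, 18, 19, 20]
Initialize: start = 0
Initialize: end = 5
Initialize: freq = 0
Entering loop: while start < end:
After iteration 1: start = 0, end = 4, freq = 1
After iteration 2: start = 1, end = 4, freq = 2
After iteration 3: start = 1, end = 3, freq = 3
After iteration 4: start = 1, end = 2, freq = 4
After iteration 5: start = 1, end = 1, freq = 5
Loop ends.

Final answer: 5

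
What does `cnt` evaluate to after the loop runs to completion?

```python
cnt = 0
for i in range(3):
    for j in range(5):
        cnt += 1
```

Let's trace through this code step by step.

Initialize: cnt = 0
Entering loop: for i in range(3):
After iteration 1: i = 0, cnt = 5
After iteration 2: i = 1, cnt = 10
After iteration 3: i = 2, cnt = 15
Loop ends.

Final answer: 15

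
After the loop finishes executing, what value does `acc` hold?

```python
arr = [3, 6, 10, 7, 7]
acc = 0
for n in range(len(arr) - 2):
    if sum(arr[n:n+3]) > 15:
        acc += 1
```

Let's trace through this code step by step.

Initialize: arr = [3, 6, 10, 7, 7]
Initialize: acc = 0
Entering loop: for n in range(len(arr) - 2):
After iteration 1: n = 0, acc = 1
After iteration 2: n = 1, acc = 2
After iteration 3: n = 2, acc = 3
Loop ends.

Final answer: 3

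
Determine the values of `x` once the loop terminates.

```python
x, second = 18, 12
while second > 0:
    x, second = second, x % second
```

Let's trace through this code step by step.

Initialize: x = 18
Initialize: second = 12
Entering loop: while second > 0:
After iteration 1: x = 12, second = 6
After iteration 2: x = 6, second = 0
Loop ends.

Final answer: 6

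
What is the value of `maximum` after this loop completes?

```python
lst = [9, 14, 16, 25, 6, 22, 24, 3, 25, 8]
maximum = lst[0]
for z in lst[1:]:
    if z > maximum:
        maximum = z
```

Let's trace through this code step by step.

Initialize: lst = [9, 14, 16, 25, 6, 22, 24, 3, 25, 8]
Initialize: maximum = 9
Entering loop: for z in lst[1:]:
After iteration 1: z = 14, maximum = 14
After iteration 2: z = 16, maximum = 16
After iteration 3: z = 25, maximum = 25
After iteration 4: z = 6, maximum = 25
After iteration 5: z = 22, maximum = 25
After iteration 6: z = 24, maximum = 25
After iteration 7: z = 3, maximum = 25
After iteration 8: z = 25, maximum = 25
After iteration 9: z = 8, maximum = 25
Loop ends.

Final answer: 25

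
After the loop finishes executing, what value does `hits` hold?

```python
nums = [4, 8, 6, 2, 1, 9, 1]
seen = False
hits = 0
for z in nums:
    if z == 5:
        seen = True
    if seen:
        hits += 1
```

Let's trace through this code step by step.

Initialize: nums = [4, 8, 6, 2, 1, 9, 1]
Initialize: seen = False
Initialize: hits = 0
Entering loop: for z in nums:
After iteration 1: z = 4, hits = 0
After iteration 2: z = 8, hits = 0
After iteration 3: z = 6, hits = 0
After iteration 4: z = 2, hits = 0
After iteration 5: z = 1, hits = 0
After iteration 6: z = 9, hits = 0
After iteration 7: z = 1, hits = 0
Loop ends.

Final answer: 0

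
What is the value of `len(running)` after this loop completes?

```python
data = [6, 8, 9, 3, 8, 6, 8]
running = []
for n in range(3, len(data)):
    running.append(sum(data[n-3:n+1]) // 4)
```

Let's trace through this code step by step.

Initialize: data = [6, 8, 9, 3, 8, 6, 8]
Initialize: running = []
Entering loop: for n in range(3, len(data)):
After iteration 1: n = 3, running = [6]
After iteration 2: n = 4, running = [6, 7]
After iteration 3: n = 5, running = [6, 7, 6]
After iteration 4: n = 6, running = [6, 7, 6, 6]
Loop ends.
len(running) = 4

Final answer: 4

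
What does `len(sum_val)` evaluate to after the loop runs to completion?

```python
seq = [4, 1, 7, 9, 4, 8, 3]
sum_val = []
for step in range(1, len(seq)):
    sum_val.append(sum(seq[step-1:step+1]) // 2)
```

Let's trace through this code step by step.

Initialize: seq = [4, 1, 7, 9, 4, 8, 3]
Initialize: sum_val = []
Entering loop: for step in range(1, len(seq)):
After iteration 1: step = 1, sum_val = [2]
After iteration 2: step = 2, sum_val = [2, 4]
After iteration 3: step = 3, sum_val = [2, 4, 8]
After iteration 4: step = 4, sum_val = [2, 4, 8, 6]
After iteration 5: step = 5, sum_val = [2, 4, 8, 6, 6]
After iteration 6: step = 6, sum_val = [2, 4, 8, 6, 6, 5]
Loop ends.
len(sum_val) = 6

Final answer: 6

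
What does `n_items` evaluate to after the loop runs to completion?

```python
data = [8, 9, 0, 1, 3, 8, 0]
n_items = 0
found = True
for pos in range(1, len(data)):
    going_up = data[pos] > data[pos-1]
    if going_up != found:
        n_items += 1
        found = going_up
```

Let's trace through this code step by step.

Initialize: data = [8, 9, 0, 1, 3, 8, 0]
Initialize: n_items = 0
Initialize: found = True
Entering loop: for pos in range(1, len(data)):
After iteration 1: pos = 1, n_items = 0, found = True, going_up = True
After iteration 2: pos = 2, n_items = 1, found = False, going_up = False
After iteration 3: pos = 3, n_items = 2, found = True, going_up = True
After iteration 4: pos = 4, n_items = 2, found = True, going_up = True
After iteration 5: pos = 5, n_items = 2, found = True, going_up = True
After iteration 6: pos = 6, n_items = 3, found = False, going_up = False
Loop ends.

Final answer: 3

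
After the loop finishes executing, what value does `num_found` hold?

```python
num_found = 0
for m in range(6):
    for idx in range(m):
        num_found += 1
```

Let's trace through this code step by step.

Initialize: num_found = 0
Entering loop: for m in range(6):
After iteration 1: m = 0, num_found = 0
After iteration 2: m = 1, num_found = 1, idx = 0
After iteration 3: m = 2, num_found = 3, idx = 1
After iteration 4: m = 3, num_found = 6, idx = 2
After iteration 5: m = 4, num_found = 10, idx = 3
After iteration 6: m = 5, num_found = 15, idx = 4
Loop ends.

Final answer: 15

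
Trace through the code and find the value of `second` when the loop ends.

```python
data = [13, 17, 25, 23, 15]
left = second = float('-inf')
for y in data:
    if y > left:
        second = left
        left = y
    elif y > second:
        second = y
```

Let's trace through this code step by step.

Initialize: data = [13, 17, 25, 23, 15]
Initialize: left = -inf
Initialize: second = -inf
Entering loop: for y in data:
After iteration 1: y = 13, left = 13, second = -inf
After iteration 2: y = 17, left = 17, second = 13
After iteration 3: y = 25, left = 25, second = 17
After iteration 4: y = 23, left = 25, second = 23
After iteration 5: y = 15, left = 25, second = 23
Loop ends.

Final answer: 23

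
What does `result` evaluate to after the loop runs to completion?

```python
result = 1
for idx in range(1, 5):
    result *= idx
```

Let's trace through this code step by step.

Initialize: result = 1
Entering loop: for idx in range(1, 5):
After iteration 1: idx = 1, result = 1
After iteration 2: idx = 2, result = 2
After iteration 3: idx = 3, result = 6
After iteration 4: idx = 4, result = 24
Loop ends.

Final answer: 24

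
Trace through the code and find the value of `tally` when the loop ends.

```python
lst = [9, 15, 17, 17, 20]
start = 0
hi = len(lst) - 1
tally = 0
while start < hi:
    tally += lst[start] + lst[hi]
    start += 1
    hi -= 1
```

Let's trace through this code step by step.

Initialize: lst = [9, 15, 17, 17, 20]
Initialize: start = 0
Initialize: hi = 4
Initialize: tally = 0
Entering loop: while start < hi:
After iteration 1: start = 1, hi = 3, tally = 29
After iteration 2: start = 2, hi = 2, tally = 61
Loop ends.

Final answer: 61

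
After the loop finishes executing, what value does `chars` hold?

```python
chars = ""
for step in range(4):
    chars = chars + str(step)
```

Let's trace through this code step by step.

Initialize: chars = ''
Entering loop: for step in range(4):
After iteration 1: step = 0, chars = '0'
After iteration 2: step = 1, chars = '01'
After iteration 3: step = 2, chars = '012'
After iteration 4: step = 3, chars = '0123'
Loop ends.

Final answer: '0123'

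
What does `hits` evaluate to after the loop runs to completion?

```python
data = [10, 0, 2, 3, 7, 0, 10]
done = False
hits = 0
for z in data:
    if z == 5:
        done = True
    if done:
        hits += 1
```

Let's trace through this code step by step.

Initialize: data = [10, 0, 2, 3, 7, 0, 10]
Initialize: done = False
Initialize: hits = 0
Entering loop: for z in data:
After iteration 1: z = 10, hits = 0
After iteration 2: z = 0, hits = 0
After iteration 3: z = 2, hits = 0
After iteration 4: z = 3, hits = 0
After iteration 5: z = 7, hits = 0
After iteration 6: z = 0, hits = 0
After iteration 7: z = 10, hits = 0
Loop ends.

Final answer: 0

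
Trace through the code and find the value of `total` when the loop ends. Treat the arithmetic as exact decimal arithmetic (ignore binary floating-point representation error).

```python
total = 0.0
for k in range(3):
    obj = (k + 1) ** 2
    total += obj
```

Let's trace through this code step by step.

Initialize: total = 0.0
Entering loop: for k in range(3):
After iteration 1: k = 0, total = 1.0, obj = 1
After iteration 2: k = 1, total = 5.0, obj = 4
After iteration 3: k = 2, total = 14.0, obj = 9
Loop ends.

Final answer: 14.0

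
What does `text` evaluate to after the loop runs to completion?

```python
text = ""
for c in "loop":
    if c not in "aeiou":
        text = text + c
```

Let's trace through this code step by step.

Initialize: text = ''
Entering loop: for c in "loop":
After iteration 1: c = 'l', text = 'l'
After iteration 2: c = 'o', text = 'l'
After iteration 3: c = 'o', text = 'l'
After iteration 4: c = 'p', text = 'lp'
Loop ends.

Final answer: 'lp'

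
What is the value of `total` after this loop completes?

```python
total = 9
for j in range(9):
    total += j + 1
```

Let's trace through this code step by step.

Initialize: total = 9
Entering loop: for j in range(9):
After iteration 1: j = 0, total = 10
After iteration 2: j = 1, total = 12
After iteration 3: j = 2, total = 15
After iteration 4: j = 3, total = 19
After iteration 5: j = 4, total = 24
After iteration 6: j = 5, total = 30
After iteration 7: j = 6, total = 37
After iteration 8: j = 7, total = 45
After iteration 9: j = 8, total = 54
Loop ends.

Final answer: 54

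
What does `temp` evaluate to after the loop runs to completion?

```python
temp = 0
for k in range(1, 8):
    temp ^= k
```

Let's trace through this code step by step.

Initialize: temp = 0
Entering loop: for k in range(1, 8):
After iteration 1: k = 1, temp = 1
After iteration 2: k = 2, temp = 3
After iteration 3: k = 3, temp = 0
After iteration 4: k = 4, temp = 4
After iteration 5: k = 5, temp = 1
After iteration 6: k = 6, temp = 7
After iteration 7: k = 7, temp = 0
Loop ends.

Final answer: 0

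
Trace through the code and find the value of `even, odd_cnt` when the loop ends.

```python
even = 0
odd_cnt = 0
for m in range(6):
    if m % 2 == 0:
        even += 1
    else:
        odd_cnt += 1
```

Let's trace through this code step by step.

Initialize: even = 0
Initialize: odd_cnt = 0
Entering loop: for m in range(6):
After iteration 1: m = 0, even = 1, odd_cnt = 0
After iteration 2: m = 1, even = 1, odd_cnt = 1
After iteration 3: m = 2, even = 2, odd_cnt = 1
After iteration 4: m = 3, even = 2, odd_cnt = 2
After iteration 5: m = 4, even = 3, odd_cnt = 2
After iteration 6: m = 5, even = 3, odd_cnt = 3
Loop ends.

Final answer: 3, 3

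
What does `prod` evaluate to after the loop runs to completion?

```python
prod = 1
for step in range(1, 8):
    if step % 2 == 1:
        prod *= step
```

Let's trace through this code step by step.

Initialize: prod = 1
Entering loop: for step in range(1, 8):
After iteration 1: step = 1, prod = 1
After iteration 2: step = 2, prod = 1
After iteration 3: step = 3, prod = 3
After iteration 4: step = 4, prod = 3
After iteration 5: step = 5, prod = 15
After iteration 6: step = 6, prod = 15
After iteration 7: step = 7, prod = 105
Loop ends.

Final answer: 105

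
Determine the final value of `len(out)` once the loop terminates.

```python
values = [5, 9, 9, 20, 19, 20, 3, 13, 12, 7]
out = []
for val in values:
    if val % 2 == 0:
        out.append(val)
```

Let's trace through this code step by step.

Initialize: values = [5, 9, 9, 20, 19, 20, 3, 13, 12, 7]
Initialize: out = []
Entering loop: for val in values:
After iteration 1: val = 5, out = []
After iteration 2: val = 9, out = []
After iteration 3: val = 9, out = []
After iteration 4: val = 20, out = [20]
After iteration 5: val = 19, out = [20]
After iteration 6: val = 20, out = [20, 20]
After iteration 7: val = 3, out = [20, 20]
After iteration 8: val = 13, out = [20, 20]
After iteration 9: val = 12, out = [20, 20, 12]
After iteration 10: val = 7, out = [20, 20, 12]
Loop ends.
len(out) = 3

Final answer: 3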